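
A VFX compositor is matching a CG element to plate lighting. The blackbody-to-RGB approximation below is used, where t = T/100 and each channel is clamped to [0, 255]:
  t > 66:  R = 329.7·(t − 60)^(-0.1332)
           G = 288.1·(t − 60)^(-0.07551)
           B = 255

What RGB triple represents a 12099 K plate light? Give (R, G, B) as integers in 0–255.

t = 12099/100 = 120.99; the t > 66 branch applies.
R = 329.7·(120.99 − 60)^(-0.1332) = 329.7·60.99^(-0.1332) = 329.7·0.57837 = 190.688.
G = 288.1·(120.99 − 60)^(-0.07551) = 288.1·60.99^(-0.07551) = 288.1·0.73315 = 211.222.
B = 255 by definition for t > 66.
Rounded: (191, 211, 255).

(191, 211, 255)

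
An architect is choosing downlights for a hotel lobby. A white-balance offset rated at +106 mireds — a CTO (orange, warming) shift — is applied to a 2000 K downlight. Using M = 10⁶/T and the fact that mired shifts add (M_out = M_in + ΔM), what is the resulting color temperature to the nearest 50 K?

1650 K

M_in = 10⁶/2000 = 500.00 mireds.
M_out = 500.00 + (+106) = 606.00 mireds.
T_out = 10⁶/606.00 = 1650.2 K → 1650 K.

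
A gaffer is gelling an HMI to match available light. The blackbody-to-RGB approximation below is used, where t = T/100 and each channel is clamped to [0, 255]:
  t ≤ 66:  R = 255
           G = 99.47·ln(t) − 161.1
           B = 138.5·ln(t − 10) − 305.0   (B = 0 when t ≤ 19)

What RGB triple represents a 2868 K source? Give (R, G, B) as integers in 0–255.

(255, 173, 100)

t = 2868/100 = 28.68; the t ≤ 66 branch applies.
R = 255 by definition for t ≤ 66.
G = 99.47·ln 28.68 − 161.1 = 99.47·3.3562 − 161.1 = 172.741.
B = 138.5·ln(28.68 − 10) − 305.0 = 138.5·ln 18.68 − 305.0 = 138.5·2.9275 − 305.0 = 100.452.
Rounded: (255, 173, 100).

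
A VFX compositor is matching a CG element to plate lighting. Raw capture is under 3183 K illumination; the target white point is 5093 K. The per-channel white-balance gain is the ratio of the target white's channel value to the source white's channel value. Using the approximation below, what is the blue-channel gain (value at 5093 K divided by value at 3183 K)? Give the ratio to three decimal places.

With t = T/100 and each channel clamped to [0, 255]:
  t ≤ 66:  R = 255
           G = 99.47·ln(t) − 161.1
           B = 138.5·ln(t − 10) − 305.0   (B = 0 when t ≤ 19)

At 3183 K (t = 31.83):
  B = 138.5·ln(31.83 − 10) − 305.0 = 138.5·ln 21.83 − 305.0 = 138.5·3.0833 − 305.0 = 122.035.
At 5093 K (t = 50.93):
  B = 138.5·ln(50.93 − 10) − 305.0 = 138.5·ln 40.93 − 305.0 = 138.5·3.7119 − 305.0 = 209.093.
Gain = 209.093 / 122.035 = 1.7134 → 1.713.

1.713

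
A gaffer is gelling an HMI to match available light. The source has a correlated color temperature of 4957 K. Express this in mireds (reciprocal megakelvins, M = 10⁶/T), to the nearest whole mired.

M = 10⁶ / 4957 = 201.735 → 202 mireds.

202 mireds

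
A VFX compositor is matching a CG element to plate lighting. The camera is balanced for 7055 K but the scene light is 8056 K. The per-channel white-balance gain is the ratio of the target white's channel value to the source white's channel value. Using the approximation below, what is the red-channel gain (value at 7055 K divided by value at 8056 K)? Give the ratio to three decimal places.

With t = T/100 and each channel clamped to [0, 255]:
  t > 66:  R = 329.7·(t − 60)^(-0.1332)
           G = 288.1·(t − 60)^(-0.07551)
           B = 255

1.093

At 8056 K (t = 80.56):
  R = 329.7·(80.56 − 60)^(-0.1332) = 329.7·20.56^(-0.1332) = 329.7·0.66851 = 220.406.
At 7055 K (t = 70.55):
  R = 329.7·(70.55 − 60)^(-0.1332) = 329.7·10.55^(-0.1332) = 329.7·0.73064 = 240.892.
Gain = 240.892 / 220.406 = 1.0929 → 1.093.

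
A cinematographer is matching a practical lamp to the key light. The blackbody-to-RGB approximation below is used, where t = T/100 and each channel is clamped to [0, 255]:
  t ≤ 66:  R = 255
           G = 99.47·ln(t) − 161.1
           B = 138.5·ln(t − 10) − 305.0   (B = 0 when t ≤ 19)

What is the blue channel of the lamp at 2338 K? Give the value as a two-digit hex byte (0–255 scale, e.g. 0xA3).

0x36

t = 2338/100 = 23.38; the t ≤ 66 branch applies.
B = 138.5·ln(23.38 − 10) − 305.0 = 138.5·ln 13.38 − 305.0 = 138.5·2.5938 − 305.0 = 54.236.
Rounded: 54; in hex, 0x36.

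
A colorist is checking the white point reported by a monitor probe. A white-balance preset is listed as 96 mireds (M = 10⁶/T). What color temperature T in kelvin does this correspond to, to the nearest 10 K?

10420 K

T = 10⁶ / 96 = 10416.67 K → 10420 K.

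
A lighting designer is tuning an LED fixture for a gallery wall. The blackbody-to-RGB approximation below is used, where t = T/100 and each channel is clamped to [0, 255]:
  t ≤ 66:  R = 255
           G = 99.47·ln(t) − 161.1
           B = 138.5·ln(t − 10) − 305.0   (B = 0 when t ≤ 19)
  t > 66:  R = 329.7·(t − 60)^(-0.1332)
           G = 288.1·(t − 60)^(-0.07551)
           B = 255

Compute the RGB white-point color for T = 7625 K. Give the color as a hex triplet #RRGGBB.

t = 7625/100 = 76.25; the t > 66 branch applies.
R = 329.7·(76.25 − 60)^(-0.1332) = 329.7·16.25^(-0.1332) = 329.7·0.68979 = 227.422.
G = 288.1·(76.25 − 60)^(-0.07551) = 288.1·16.25^(-0.07551) = 288.1·0.81016 = 233.406.
B = 255 by definition for t > 66.
Rounded: (227, 233, 255).
In hex: #E3E9FF.

#E3E9FF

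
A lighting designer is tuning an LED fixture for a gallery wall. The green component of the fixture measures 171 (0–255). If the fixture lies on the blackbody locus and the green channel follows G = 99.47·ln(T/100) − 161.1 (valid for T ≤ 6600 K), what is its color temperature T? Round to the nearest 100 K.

2800 K

ln t = (171 + 161.1) / 99.47 = 3.3387.
t = e^3.3387 = 28.182.
T = 100·t = 2818 K → 2800 K to the nearest 100 K.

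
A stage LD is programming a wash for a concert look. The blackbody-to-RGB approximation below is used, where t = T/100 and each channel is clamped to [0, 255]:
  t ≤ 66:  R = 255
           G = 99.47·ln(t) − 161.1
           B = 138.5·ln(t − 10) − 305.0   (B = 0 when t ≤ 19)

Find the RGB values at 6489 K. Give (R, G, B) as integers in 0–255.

t = 6489/100 = 64.89; the t ≤ 66 branch applies.
R = 255 by definition for t ≤ 66.
G = 99.47·ln 64.89 − 161.1 = 99.47·4.1727 − 161.1 = 253.958.
B = 138.5·ln(64.89 − 10) − 305.0 = 138.5·ln 54.89 − 305.0 = 138.5·4.0053 − 305.0 = 249.738.
Rounded: (255, 254, 250).

(255, 254, 250)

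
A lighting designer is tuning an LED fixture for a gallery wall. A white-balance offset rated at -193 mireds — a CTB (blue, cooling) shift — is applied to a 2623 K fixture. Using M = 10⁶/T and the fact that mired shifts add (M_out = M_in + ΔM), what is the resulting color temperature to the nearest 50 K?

5300 K

M_in = 10⁶/2623 = 381.24 mireds.
M_out = 381.24 + (-193) = 188.24 mireds.
T_out = 10⁶/188.24 = 5312.3 K → 5300 K.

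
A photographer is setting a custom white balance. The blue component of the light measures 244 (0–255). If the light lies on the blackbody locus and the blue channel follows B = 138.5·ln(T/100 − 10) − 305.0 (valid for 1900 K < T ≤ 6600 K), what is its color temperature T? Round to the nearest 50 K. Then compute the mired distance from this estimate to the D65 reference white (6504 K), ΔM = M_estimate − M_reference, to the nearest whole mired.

ln(t − 10) = (244 + 305.0) / 138.5 = 3.9639.
t − 10 = e^3.9639 = 52.662, so t = 62.662.
T = 100·t = 6266 K → 6250 K to the nearest 50 K.
M_estimate = 10⁶/6250 = 160.00; M_reference = 10⁶/6504 = 153.75.
ΔM = 160.00 − 153.75 = 6.25 → +6 mireds.

+6 mireds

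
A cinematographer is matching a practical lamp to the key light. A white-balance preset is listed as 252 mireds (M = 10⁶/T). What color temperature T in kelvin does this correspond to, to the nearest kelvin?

T = 10⁶ / 252 = 3968.25 K → 3968 K.

3968 K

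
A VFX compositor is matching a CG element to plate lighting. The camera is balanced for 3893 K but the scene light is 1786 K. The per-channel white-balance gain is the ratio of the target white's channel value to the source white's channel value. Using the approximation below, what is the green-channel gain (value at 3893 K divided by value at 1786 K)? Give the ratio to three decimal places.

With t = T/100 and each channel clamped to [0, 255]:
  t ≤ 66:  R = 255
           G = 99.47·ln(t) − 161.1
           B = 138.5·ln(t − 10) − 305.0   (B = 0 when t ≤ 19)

At 1786 K (t = 17.86):
  G = 99.47·ln 17.86 − 161.1 = 99.47·2.8826 − 161.1 = 125.629.
At 3893 K (t = 38.93):
  G = 99.47·ln 38.93 − 161.1 = 99.47·3.6618 − 161.1 = 203.136.
Gain = 203.136 / 125.629 = 1.6170 → 1.617.

1.617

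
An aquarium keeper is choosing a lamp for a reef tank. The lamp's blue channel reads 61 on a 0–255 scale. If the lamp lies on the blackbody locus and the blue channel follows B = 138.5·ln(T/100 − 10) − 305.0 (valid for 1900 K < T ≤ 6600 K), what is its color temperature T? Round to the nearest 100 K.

2400 K

ln(t − 10) = (61 + 305.0) / 138.5 = 2.6426.
t − 10 = e^2.6426 = 14.050, so t = 24.050.
T = 100·t = 2405 K → 2400 K to the nearest 100 K.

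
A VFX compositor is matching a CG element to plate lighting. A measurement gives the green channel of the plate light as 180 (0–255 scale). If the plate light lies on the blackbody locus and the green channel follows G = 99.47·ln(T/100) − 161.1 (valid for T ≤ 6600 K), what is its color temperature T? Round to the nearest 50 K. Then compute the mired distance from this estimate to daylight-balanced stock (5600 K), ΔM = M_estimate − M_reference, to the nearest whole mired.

+144 mireds

ln t = (180 + 161.1) / 99.47 = 3.4292.
t = e^3.4292 = 30.851.
T = 100·t = 3085 K → 3100 K to the nearest 50 K.
M_estimate = 10⁶/3100 = 322.58; M_reference = 10⁶/5600 = 178.57.
ΔM = 322.58 − 178.57 = 144.01 → +144 mireds.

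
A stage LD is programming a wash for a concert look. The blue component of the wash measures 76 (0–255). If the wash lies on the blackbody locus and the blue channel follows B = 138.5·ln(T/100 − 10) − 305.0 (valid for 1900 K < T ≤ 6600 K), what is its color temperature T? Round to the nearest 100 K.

ln(t − 10) = (76 + 305.0) / 138.5 = 2.7509.
t − 10 = e^2.7509 = 15.657, so t = 25.657.
T = 100·t = 2566 K → 2600 K to the nearest 100 K.

2600 K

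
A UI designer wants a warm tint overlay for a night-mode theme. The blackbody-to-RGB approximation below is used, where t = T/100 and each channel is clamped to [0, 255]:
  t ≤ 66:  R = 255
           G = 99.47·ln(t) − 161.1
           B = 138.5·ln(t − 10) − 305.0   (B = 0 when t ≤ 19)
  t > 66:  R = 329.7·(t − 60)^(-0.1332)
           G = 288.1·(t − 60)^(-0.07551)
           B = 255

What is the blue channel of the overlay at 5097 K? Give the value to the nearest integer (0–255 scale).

t = 5097/100 = 50.97; the t ≤ 66 branch applies.
B = 138.5·ln(50.97 − 10) − 305.0 = 138.5·ln 40.97 − 305.0 = 138.5·3.7128 − 305.0 = 209.228.
Rounded: 209.

209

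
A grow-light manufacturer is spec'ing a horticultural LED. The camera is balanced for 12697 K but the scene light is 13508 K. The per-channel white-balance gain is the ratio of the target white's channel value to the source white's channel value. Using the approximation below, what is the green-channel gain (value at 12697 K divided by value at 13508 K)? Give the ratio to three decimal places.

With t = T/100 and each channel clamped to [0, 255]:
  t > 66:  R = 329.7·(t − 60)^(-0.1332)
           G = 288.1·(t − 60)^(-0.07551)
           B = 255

At 13508 K (t = 135.08):
  G = 288.1·(135.08 − 60)^(-0.07551) = 288.1·75.08^(-0.07551) = 288.1·0.72174 = 207.933.
At 12697 K (t = 126.97):
  G = 288.1·(126.97 − 60)^(-0.07551) = 288.1·66.97^(-0.07551) = 288.1·0.72799 = 209.735.
Gain = 209.735 / 207.933 = 1.0087 → 1.009.

1.009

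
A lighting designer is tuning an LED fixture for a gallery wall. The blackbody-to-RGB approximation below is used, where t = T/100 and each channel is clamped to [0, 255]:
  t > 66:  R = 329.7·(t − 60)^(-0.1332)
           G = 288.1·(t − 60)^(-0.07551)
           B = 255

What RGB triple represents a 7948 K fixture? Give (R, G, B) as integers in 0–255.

(222, 230, 255)

t = 7948/100 = 79.48; the t > 66 branch applies.
R = 329.7·(79.48 − 60)^(-0.1332) = 329.7·19.48^(-0.1332) = 329.7·0.67333 = 221.996.
G = 288.1·(79.48 − 60)^(-0.07551) = 288.1·19.48^(-0.07551) = 288.1·0.79914 = 230.232.
B = 255 by definition for t > 66.
Rounded: (222, 230, 255).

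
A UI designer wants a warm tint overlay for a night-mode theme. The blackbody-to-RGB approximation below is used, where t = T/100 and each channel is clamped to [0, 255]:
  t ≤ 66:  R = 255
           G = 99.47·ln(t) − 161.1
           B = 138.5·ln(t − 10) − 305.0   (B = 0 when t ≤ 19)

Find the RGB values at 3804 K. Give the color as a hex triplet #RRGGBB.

t = 3804/100 = 38.04; the t ≤ 66 branch applies.
R = 255 by definition for t ≤ 66.
G = 99.47·ln 38.04 − 161.1 = 99.47·3.6386 − 161.1 = 200.835.
B = 138.5·ln(38.04 − 10) − 305.0 = 138.5·ln 28.04 − 305.0 = 138.5·3.3336 − 305.0 = 156.708.
Rounded: (255, 201, 157).
In hex: #FFC99D.

#FFC99D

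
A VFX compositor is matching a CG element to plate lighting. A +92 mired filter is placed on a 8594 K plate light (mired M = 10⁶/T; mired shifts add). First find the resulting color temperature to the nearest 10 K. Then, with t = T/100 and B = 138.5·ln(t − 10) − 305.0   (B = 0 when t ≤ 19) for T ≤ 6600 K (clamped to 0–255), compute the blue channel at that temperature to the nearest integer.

M_in = 10⁶/8594 = 116.36; M_out = 116.36 + (+92) = 208.36.
T_out = 10⁶/208.36 = 4799.4 K → 4800 K; t = 48.
B = 138.5·ln(48 − 10) − 305.0 = 138.5·ln 38 − 305.0 = 138.5·3.6376 − 305.0 = 198.806.
Rounded: 199.

199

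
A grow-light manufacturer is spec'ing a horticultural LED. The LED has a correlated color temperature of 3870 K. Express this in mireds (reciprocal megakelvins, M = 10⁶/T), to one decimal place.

M = 10⁶ / 3870 = 258.398 → 258.4 mireds.

258.4 mireds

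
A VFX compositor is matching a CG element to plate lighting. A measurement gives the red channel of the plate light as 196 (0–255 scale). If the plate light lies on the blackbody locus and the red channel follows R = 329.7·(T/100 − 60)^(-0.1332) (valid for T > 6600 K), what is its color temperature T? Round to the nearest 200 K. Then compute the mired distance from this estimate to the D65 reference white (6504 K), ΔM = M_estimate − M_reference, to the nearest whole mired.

-63 mireds

(t − 60)^(-0.1332) = 196/329.7 = 0.59448.
t − 60 = 0.59448^(1/-0.1332) = 0.59448^(-7.508) = 49.621, so t = 109.621.
T = 100·t = 10962 K → 11000 K to the nearest 200 K.
M_estimate = 10⁶/11000 = 90.91; M_reference = 10⁶/6504 = 153.75.
ΔM = 90.91 − 153.75 = -62.84 → -63 mireds.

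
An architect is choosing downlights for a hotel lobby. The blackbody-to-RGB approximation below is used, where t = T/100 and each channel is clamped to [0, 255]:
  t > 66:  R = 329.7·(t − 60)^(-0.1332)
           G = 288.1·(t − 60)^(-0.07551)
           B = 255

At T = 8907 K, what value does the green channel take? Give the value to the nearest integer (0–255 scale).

223

t = 8907/100 = 89.07; the t > 66 branch applies.
G = 288.1·(89.07 − 60)^(-0.07551) = 288.1·29.07^(-0.07551) = 288.1·0.77535 = 223.377.
Rounded: 223.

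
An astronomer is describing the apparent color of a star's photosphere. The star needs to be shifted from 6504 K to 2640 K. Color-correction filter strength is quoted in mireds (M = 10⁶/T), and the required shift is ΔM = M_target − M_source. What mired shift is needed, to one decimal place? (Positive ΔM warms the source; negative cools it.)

+225.0 mireds

M_source = 10⁶/6504 = 153.752; M_target = 10⁶/2640 = 378.788.
ΔM = 378.788 − 153.752 = 225.036 → +225.0 mireds, a warming shift.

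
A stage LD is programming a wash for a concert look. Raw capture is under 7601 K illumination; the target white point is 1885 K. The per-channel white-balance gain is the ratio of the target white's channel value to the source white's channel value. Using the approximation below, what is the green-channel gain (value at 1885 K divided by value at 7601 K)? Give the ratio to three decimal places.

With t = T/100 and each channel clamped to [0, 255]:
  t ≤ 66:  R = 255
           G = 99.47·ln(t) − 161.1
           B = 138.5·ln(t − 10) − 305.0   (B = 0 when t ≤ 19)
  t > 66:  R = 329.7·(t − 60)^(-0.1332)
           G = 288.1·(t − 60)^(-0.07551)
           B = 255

0.561

At 7601 K (t = 76.01):
  G = 288.1·(76.01 − 60)^(-0.07551) = 288.1·16.01^(-0.07551) = 288.1·0.81107 = 233.668.
At 1885 K (t = 18.85):
  G = 99.47·ln 18.85 − 161.1 = 99.47·2.9365 − 161.1 = 130.995.
Gain = 130.995 / 233.668 = 0.5606 → 0.561.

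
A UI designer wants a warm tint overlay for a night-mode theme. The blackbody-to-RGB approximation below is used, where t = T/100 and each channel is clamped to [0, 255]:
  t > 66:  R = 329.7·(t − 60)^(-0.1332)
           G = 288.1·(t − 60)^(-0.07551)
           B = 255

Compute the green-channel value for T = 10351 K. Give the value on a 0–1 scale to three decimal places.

0.850

t = 10351/100 = 103.51; the t > 66 branch applies.
G = 288.1·(103.51 − 60)^(-0.07551) = 288.1·43.51^(-0.07551) = 288.1·0.75209 = 216.677.
On a 0–1 scale: 216.677/255 = 0.8497 → 0.850.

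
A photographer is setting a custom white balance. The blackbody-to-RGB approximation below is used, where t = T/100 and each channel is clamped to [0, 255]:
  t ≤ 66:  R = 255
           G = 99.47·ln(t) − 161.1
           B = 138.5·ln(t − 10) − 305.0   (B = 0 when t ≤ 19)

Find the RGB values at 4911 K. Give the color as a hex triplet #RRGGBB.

t = 4911/100 = 49.11; the t ≤ 66 branch applies.
R = 255 by definition for t ≤ 66.
G = 99.47·ln 49.11 − 161.1 = 99.47·3.8941 − 161.1 = 226.242.
B = 138.5·ln(49.11 − 10) − 305.0 = 138.5·ln 39.11 − 305.0 = 138.5·3.6664 − 305.0 = 202.793.
Rounded: (255, 226, 203).
In hex: #FFE2CB.

#FFE2CB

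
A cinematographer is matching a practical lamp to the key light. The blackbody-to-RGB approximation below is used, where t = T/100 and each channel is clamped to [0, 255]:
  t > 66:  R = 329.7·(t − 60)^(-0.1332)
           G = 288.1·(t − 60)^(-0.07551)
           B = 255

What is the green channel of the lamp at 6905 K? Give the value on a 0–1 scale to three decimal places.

0.957

t = 6905/100 = 69.05; the t > 66 branch applies.
G = 288.1·(69.05 − 60)^(-0.07551) = 288.1·9.05^(-0.07551) = 288.1·0.84677 = 243.953.
On a 0–1 scale: 243.953/255 = 0.9567 → 0.957.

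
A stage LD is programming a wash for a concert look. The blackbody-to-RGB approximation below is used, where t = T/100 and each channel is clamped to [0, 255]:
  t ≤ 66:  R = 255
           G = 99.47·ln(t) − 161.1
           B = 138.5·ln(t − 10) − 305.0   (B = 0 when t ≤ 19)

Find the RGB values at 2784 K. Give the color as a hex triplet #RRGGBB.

#FFAA5E

t = 2784/100 = 27.84; the t ≤ 66 branch applies.
R = 255 by definition for t ≤ 66.
G = 99.47·ln 27.84 − 161.1 = 99.47·3.3265 − 161.1 = 169.784.
B = 138.5·ln(27.84 − 10) − 305.0 = 138.5·ln 17.84 − 305.0 = 138.5·2.8814 − 305.0 = 94.080.
Rounded: (255, 170, 94).
In hex: #FFAA5E.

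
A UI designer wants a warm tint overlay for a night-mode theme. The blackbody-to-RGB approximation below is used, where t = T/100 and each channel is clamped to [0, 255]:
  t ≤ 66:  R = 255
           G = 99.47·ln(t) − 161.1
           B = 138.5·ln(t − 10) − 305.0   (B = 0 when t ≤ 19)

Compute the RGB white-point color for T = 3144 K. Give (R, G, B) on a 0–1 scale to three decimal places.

(1.000, 0.713, 0.469)

t = 3144/100 = 31.44; the t ≤ 66 branch applies.
R = 255 by definition for t ≤ 66.
G = 99.47·ln 31.44 − 161.1 = 99.47·3.4481 − 161.1 = 181.881.
B = 138.5·ln(31.44 − 10) − 305.0 = 138.5·ln 21.44 − 305.0 = 138.5·3.0653 − 305.0 = 119.538.
Dividing each by 255: (1.0000, 0.7133, 0.4688) → (1.000, 0.713, 0.469).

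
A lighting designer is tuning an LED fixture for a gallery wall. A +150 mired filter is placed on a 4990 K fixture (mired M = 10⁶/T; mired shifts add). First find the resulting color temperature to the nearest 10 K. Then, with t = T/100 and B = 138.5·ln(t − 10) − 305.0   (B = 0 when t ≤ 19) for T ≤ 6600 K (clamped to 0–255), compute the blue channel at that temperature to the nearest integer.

M_in = 10⁶/4990 = 200.40; M_out = 200.40 + (+150) = 350.40.
T_out = 10⁶/350.40 = 2853.9 K → 2850 K; t = 28.5.
B = 138.5·ln(28.5 − 10) − 305.0 = 138.5·ln 18.5 − 305.0 = 138.5·2.9178 − 305.0 = 99.111.
Rounded: 99.

99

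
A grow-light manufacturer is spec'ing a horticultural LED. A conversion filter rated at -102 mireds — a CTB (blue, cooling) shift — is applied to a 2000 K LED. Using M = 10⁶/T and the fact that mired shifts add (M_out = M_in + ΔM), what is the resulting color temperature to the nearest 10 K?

M_in = 10⁶/2000 = 500.00 mireds.
M_out = 500.00 + (-102) = 398.00 mireds.
T_out = 10⁶/398.00 = 2512.6 K → 2510 K.

2510 K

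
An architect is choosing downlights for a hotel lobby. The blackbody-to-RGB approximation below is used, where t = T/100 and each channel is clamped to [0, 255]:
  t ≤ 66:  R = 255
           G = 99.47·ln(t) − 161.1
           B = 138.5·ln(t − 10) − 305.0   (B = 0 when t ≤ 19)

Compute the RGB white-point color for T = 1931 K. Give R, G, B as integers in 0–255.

R=255, G=133, B=4

t = 1931/100 = 19.31; the t ≤ 66 branch applies.
R = 255 by definition for t ≤ 66.
G = 99.47·ln 19.31 − 161.1 = 99.47·2.9606 − 161.1 = 133.393.
B = 138.5·ln(19.31 − 10) − 305.0 = 138.5·ln 9.31 − 305.0 = 138.5·2.2311 − 305.0 = 4.006.
Rounded: (255, 133, 4).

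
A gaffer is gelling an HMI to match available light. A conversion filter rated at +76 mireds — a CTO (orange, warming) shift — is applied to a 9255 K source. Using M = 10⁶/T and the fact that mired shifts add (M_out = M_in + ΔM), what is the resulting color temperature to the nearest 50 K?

5450 K

M_in = 10⁶/9255 = 108.05 mireds.
M_out = 108.05 + (+76) = 184.05 mireds.
T_out = 10⁶/184.05 = 5433.3 K → 5450 K.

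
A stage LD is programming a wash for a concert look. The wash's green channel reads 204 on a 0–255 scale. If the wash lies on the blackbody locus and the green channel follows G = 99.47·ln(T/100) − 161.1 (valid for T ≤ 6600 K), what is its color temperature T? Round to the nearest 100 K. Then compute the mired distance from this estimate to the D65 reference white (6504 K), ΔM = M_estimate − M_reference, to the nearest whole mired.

+103 mireds

ln t = (204 + 161.1) / 99.47 = 3.6705.
t = e^3.6705 = 39.270.
T = 100·t = 3927 K → 3900 K to the nearest 100 K.
M_estimate = 10⁶/3900 = 256.41; M_reference = 10⁶/6504 = 153.75.
ΔM = 256.41 − 153.75 = 102.66 → +103 mireds.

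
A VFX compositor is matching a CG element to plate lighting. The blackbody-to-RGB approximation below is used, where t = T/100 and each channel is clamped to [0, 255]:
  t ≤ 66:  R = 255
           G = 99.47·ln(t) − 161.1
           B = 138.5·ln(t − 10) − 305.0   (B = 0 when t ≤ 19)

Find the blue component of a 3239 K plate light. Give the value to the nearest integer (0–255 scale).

t = 3239/100 = 32.39; the t ≤ 66 branch applies.
B = 138.5·ln(32.39 − 10) − 305.0 = 138.5·ln 22.39 − 305.0 = 138.5·3.1086 − 305.0 = 125.543.
Rounded: 126.

126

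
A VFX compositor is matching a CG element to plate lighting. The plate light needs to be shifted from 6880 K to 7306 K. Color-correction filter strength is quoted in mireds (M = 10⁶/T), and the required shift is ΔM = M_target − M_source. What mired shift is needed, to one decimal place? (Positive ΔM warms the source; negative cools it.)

M_source = 10⁶/6880 = 145.349; M_target = 10⁶/7306 = 136.874.
ΔM = 136.874 − 145.349 = -8.475 → -8.5 mireds, a cooling shift.

-8.5 mireds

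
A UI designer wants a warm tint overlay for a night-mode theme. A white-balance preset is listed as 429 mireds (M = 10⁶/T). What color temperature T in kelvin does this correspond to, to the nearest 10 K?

2330 K

T = 10⁶ / 429 = 2331.00 K → 2330 K.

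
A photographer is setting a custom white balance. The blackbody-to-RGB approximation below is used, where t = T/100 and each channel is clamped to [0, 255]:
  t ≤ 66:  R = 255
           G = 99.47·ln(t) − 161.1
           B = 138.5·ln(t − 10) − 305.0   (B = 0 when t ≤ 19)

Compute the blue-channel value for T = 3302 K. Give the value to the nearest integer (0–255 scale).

129

t = 3302/100 = 33.02; the t ≤ 66 branch applies.
B = 138.5·ln(33.02 − 10) − 305.0 = 138.5·ln 23.02 − 305.0 = 138.5·3.1364 − 305.0 = 129.386.
Rounded: 129.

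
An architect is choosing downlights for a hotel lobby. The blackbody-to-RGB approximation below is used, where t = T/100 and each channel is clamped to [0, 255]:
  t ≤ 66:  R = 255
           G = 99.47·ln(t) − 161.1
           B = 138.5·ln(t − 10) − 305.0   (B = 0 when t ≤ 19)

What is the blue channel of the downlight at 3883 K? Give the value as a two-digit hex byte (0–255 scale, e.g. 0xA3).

0xA1

t = 3883/100 = 38.83; the t ≤ 66 branch applies.
B = 138.5·ln(38.83 − 10) − 305.0 = 138.5·ln 28.83 − 305.0 = 138.5·3.3614 − 305.0 = 160.556.
Rounded: 161; in hex, 0xA1.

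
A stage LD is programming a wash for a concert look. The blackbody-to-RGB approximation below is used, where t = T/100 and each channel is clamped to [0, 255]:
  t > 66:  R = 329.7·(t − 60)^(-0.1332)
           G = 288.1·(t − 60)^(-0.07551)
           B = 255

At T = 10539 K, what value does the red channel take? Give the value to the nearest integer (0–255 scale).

t = 10539/100 = 105.39; the t > 66 branch applies.
R = 329.7·(105.39 − 60)^(-0.1332) = 329.7·45.39^(-0.1332) = 329.7·0.60158 = 198.341.
Rounded: 198.

198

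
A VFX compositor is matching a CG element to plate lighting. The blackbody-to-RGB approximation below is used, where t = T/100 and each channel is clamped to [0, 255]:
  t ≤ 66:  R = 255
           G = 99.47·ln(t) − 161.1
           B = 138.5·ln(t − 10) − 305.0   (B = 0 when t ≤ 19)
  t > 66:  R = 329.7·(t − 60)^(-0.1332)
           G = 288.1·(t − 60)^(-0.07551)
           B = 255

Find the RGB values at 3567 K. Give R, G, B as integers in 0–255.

t = 3567/100 = 35.67; the t ≤ 66 branch applies.
R = 255 by definition for t ≤ 66.
G = 99.47·ln 35.67 − 161.1 = 99.47·3.5743 − 161.1 = 194.437.
B = 138.5·ln(35.67 − 10) − 305.0 = 138.5·ln 25.67 − 305.0 = 138.5·3.2453 − 305.0 = 144.477.
Rounded: (255, 194, 144).

R=255, G=194, B=144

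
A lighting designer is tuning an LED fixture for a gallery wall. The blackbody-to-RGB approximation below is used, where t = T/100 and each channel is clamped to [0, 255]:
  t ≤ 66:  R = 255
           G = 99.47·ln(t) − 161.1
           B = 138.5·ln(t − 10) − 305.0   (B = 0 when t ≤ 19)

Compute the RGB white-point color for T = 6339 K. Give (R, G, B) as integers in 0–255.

(255, 252, 246)

t = 6339/100 = 63.39; the t ≤ 66 branch applies.
R = 255 by definition for t ≤ 66.
G = 99.47·ln 63.39 − 161.1 = 99.47·4.1493 − 161.1 = 251.631.
B = 138.5·ln(63.39 − 10) − 305.0 = 138.5·ln 53.39 − 305.0 = 138.5·3.9776 − 305.0 = 245.901.
Rounded: (255, 252, 246).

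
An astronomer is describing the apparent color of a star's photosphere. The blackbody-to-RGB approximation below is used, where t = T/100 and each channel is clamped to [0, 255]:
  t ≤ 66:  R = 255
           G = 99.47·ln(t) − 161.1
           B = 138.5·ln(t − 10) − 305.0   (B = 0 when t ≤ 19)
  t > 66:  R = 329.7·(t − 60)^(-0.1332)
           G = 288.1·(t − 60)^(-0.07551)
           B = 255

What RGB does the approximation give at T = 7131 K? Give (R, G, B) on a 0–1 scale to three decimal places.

t = 7131/100 = 71.31; the t > 66 branch applies.
R = 329.7·(71.31 − 60)^(-0.1332) = 329.7·11.31^(-0.1332) = 329.7·0.72390 = 238.670.
G = 288.1·(71.31 − 60)^(-0.07551) = 288.1·11.31^(-0.07551) = 288.1·0.83263 = 239.881.
B = 255 by definition for t > 66.
Dividing each by 255: (0.9360, 0.9407, 1.0000) → (0.936, 0.941, 1.000).

(0.936, 0.941, 1.000)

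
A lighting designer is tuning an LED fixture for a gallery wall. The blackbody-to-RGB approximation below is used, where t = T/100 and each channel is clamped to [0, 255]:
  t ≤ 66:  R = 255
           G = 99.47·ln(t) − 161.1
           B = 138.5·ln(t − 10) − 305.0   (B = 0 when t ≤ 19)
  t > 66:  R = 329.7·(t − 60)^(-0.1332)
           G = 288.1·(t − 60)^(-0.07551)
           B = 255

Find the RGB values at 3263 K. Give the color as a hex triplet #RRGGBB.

t = 3263/100 = 32.63; the t ≤ 66 branch applies.
R = 255 by definition for t ≤ 66.
G = 99.47·ln 32.63 − 161.1 = 99.47·3.4852 − 161.1 = 185.576.
B = 138.5·ln(32.63 − 10) − 305.0 = 138.5·ln 22.63 − 305.0 = 138.5·3.1193 − 305.0 = 127.020.
Rounded: (255, 186, 127).
In hex: #FFBA7F.

#FFBA7F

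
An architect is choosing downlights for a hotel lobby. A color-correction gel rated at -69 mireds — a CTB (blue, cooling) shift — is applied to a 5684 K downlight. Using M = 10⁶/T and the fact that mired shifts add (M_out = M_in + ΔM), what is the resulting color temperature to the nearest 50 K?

M_in = 10⁶/5684 = 175.93 mireds.
M_out = 175.93 + (-69) = 106.93 mireds.
T_out = 10⁶/106.93 = 9351.7 K → 9350 K.

9350 K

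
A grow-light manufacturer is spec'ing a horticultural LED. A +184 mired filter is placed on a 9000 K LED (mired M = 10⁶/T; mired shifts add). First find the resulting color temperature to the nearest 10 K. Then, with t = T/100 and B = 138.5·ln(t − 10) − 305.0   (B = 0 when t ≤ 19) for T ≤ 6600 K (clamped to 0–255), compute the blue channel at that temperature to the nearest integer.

135

M_in = 10⁶/9000 = 111.11; M_out = 111.11 + (+184) = 295.11.
T_out = 10⁶/295.11 = 3388.6 K → 3390 K; t = 33.9.
B = 138.5·ln(33.9 − 10) − 305.0 = 138.5·ln 23.9 − 305.0 = 138.5·3.1739 − 305.0 = 134.582.
Rounded: 135.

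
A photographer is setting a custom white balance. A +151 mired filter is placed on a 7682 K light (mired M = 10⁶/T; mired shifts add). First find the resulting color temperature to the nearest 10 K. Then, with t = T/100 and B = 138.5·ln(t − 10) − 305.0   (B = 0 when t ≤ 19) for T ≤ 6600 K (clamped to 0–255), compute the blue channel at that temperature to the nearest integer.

M_in = 10⁶/7682 = 130.17; M_out = 130.17 + (+151) = 281.17.
T_out = 10⁶/281.17 = 3556.5 K → 3560 K; t = 35.6.
B = 138.5·ln(35.6 − 10) − 305.0 = 138.5·ln 25.6 − 305.0 = 138.5·3.2426 − 305.0 = 144.099.
Rounded: 144.

144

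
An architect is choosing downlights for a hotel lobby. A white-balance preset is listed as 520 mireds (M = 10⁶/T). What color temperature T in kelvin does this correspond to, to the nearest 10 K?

1920 K

T = 10⁶ / 520 = 1923.08 K → 1920 K.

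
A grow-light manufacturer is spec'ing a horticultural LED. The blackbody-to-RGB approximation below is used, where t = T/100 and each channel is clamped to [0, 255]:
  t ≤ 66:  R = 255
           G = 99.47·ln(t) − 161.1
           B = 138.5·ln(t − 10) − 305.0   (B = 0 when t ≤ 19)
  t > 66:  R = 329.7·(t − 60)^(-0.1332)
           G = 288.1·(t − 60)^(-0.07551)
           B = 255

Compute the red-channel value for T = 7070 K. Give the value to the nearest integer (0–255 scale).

t = 7070/100 = 70.7; the t > 66 branch applies.
R = 329.7·(70.7 − 60)^(-0.1332) = 329.7·10.7^(-0.1332) = 329.7·0.72927 = 240.439.
Rounded: 240.

240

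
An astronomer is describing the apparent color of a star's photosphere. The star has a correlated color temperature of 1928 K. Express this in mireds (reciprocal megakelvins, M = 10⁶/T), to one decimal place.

M = 10⁶ / 1928 = 518.672 → 518.7 mireds.

518.7 mireds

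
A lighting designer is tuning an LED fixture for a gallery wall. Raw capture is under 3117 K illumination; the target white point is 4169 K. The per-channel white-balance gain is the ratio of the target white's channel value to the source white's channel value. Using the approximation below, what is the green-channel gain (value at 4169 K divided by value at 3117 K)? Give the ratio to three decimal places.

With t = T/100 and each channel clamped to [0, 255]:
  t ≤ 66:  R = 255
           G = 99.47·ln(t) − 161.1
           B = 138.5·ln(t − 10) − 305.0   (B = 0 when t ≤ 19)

1.160

At 3117 K (t = 31.17):
  G = 99.47·ln 31.17 − 161.1 = 99.47·3.4395 − 161.1 = 181.023.
At 4169 K (t = 41.69):
  G = 99.47·ln 41.69 − 161.1 = 99.47·3.7303 − 161.1 = 209.949.
Gain = 209.949 / 181.023 = 1.1598 → 1.160.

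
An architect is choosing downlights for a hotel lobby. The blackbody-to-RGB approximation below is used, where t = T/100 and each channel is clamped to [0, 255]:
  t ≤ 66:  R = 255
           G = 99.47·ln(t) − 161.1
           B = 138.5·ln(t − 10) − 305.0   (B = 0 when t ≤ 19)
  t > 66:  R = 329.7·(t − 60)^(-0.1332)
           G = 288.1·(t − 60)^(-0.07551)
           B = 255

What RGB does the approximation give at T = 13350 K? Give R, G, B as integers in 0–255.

R=186, G=208, B=255

t = 13350/100 = 133.5; the t > 66 branch applies.
R = 329.7·(133.5 − 60)^(-0.1332) = 329.7·73.5^(-0.1332) = 329.7·0.56417 = 186.007.
G = 288.1·(133.5 − 60)^(-0.07551) = 288.1·73.5^(-0.07551) = 288.1·0.72290 = 208.267.
B = 255 by definition for t > 66.
Rounded: (186, 208, 255).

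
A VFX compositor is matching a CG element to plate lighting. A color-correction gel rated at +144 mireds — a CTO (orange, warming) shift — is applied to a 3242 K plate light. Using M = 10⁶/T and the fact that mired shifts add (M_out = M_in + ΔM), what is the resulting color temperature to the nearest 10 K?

2210 K

M_in = 10⁶/3242 = 308.45 mireds.
M_out = 308.45 + (+144) = 452.45 mireds.
T_out = 10⁶/452.45 = 2210.2 K → 2210 K.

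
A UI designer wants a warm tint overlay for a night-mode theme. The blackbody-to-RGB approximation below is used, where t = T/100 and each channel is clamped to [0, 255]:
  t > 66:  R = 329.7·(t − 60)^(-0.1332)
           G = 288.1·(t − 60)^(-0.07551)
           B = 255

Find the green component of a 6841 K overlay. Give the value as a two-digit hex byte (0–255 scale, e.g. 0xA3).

0xF5

t = 6841/100 = 68.41; the t > 66 branch applies.
G = 288.1·(68.41 − 60)^(-0.07551) = 288.1·8.41^(-0.07551) = 288.1·0.85147 = 245.308.
Rounded: 245; in hex, 0xF5.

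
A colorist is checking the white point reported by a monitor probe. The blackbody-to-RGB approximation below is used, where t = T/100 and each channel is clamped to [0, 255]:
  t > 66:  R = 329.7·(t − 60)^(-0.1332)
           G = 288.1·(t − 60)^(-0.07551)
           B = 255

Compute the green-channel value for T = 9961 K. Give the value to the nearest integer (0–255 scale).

t = 9961/100 = 99.61; the t > 66 branch applies.
G = 288.1·(99.61 − 60)^(-0.07551) = 288.1·39.61^(-0.07551) = 288.1·0.75744 = 218.219.
Rounded: 218.

218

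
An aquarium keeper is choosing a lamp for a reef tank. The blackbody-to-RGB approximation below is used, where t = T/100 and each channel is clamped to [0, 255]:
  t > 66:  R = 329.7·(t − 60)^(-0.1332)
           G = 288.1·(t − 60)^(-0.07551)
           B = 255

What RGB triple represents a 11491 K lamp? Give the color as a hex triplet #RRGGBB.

t = 11491/100 = 114.91; the t > 66 branch applies.
R = 329.7·(114.91 − 60)^(-0.1332) = 329.7·54.91^(-0.1332) = 329.7·0.58651 = 193.374.
G = 288.1·(114.91 − 60)^(-0.07551) = 288.1·54.91^(-0.07551) = 288.1·0.73899 = 212.903.
B = 255 by definition for t > 66.
Rounded: (193, 213, 255).
In hex: #C1D5FF.

#C1D5FF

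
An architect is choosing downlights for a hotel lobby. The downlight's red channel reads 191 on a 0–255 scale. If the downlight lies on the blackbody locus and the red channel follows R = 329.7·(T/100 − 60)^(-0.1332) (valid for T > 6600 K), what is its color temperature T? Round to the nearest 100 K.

(t − 60)^(-0.1332) = 191/329.7 = 0.57931.
t − 60 = 0.57931^(1/-0.1332) = 0.57931^(-7.508) = 60.245, so t = 120.245.
T = 100·t = 12025 K → 12000 K to the nearest 100 K.

12000 K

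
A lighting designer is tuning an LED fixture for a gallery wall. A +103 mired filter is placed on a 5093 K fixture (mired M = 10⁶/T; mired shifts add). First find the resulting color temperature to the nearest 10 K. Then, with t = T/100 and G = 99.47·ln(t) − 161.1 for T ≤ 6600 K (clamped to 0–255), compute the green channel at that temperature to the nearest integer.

188

M_in = 10⁶/5093 = 196.35; M_out = 196.35 + (+103) = 299.35.
T_out = 10⁶/299.35 = 3340.6 K → 3340 K; t = 33.4.
G = 99.47·ln 33.4 − 161.1 = 99.47·3.5086 − 161.1 = 187.896.
Rounded: 188.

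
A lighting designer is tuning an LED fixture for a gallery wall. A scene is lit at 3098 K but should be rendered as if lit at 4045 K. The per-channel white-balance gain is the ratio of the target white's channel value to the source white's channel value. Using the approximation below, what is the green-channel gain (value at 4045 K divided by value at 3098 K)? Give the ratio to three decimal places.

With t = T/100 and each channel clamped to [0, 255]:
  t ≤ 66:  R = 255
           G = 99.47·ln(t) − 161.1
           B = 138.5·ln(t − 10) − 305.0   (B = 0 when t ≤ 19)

1.147

At 3098 K (t = 30.98):
  G = 99.47·ln 30.98 − 161.1 = 99.47·3.4333 − 161.1 = 180.415.
At 4045 K (t = 40.45):
  G = 99.47·ln 40.45 − 161.1 = 99.47·3.7001 − 161.1 = 206.946.
Gain = 206.946 / 180.415 = 1.1471 → 1.147.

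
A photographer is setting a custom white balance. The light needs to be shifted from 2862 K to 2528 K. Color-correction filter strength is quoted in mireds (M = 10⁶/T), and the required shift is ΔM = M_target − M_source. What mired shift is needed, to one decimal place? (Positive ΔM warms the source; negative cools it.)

M_source = 10⁶/2862 = 349.406; M_target = 10⁶/2528 = 395.570.
ΔM = 395.570 − 349.406 = 46.164 → +46.2 mireds, a warming shift.

+46.2 mireds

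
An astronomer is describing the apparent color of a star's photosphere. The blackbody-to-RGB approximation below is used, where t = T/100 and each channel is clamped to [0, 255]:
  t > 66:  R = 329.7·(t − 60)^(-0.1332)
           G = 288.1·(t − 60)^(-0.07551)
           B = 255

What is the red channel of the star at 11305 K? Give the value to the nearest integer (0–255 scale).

t = 11305/100 = 113.05; the t > 66 branch applies.
R = 329.7·(113.05 − 60)^(-0.1332) = 329.7·53.05^(-0.1332) = 329.7·0.58921 = 194.263.
Rounded: 194.

194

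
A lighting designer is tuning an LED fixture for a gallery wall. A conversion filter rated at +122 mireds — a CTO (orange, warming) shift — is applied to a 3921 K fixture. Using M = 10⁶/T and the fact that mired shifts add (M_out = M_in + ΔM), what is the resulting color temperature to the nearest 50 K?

M_in = 10⁶/3921 = 255.04 mireds.
M_out = 255.04 + (+122) = 377.04 mireds.
T_out = 10⁶/377.04 = 2652.3 K → 2650 K.

2650 K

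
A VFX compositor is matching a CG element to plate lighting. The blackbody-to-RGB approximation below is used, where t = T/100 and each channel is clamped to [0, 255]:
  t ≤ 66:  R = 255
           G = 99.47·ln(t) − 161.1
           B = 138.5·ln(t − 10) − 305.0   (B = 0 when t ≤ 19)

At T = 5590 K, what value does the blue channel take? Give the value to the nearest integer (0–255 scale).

t = 5590/100 = 55.9; the t ≤ 66 branch applies.
B = 138.5·ln(55.9 − 10) − 305.0 = 138.5·ln 45.9 − 305.0 = 138.5·3.8265 − 305.0 = 224.965.
Rounded: 225.

225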